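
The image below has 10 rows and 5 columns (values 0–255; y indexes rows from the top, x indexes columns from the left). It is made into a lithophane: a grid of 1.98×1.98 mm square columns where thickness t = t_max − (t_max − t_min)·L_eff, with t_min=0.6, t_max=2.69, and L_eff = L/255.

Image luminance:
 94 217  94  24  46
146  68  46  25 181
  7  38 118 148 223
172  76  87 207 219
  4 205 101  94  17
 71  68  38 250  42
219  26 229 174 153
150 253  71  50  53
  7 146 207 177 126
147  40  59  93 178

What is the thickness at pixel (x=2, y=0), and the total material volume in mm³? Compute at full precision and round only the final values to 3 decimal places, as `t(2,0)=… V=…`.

span = t_max - t_min = 2.69 - 0.6 = 2.090
L(2,0) = 94, L_eff = 94/255 = 0.368627
t(2,0) = 2.69 - 2.090·0.368627 = 1.920
Σt over all 10·5 pixels = 1120897/12750 ≈ 87.9134902
V = pitch²·Σt = 1.98²·1120897/12750 = 344.656

t(2,0)=1.920 V=344.656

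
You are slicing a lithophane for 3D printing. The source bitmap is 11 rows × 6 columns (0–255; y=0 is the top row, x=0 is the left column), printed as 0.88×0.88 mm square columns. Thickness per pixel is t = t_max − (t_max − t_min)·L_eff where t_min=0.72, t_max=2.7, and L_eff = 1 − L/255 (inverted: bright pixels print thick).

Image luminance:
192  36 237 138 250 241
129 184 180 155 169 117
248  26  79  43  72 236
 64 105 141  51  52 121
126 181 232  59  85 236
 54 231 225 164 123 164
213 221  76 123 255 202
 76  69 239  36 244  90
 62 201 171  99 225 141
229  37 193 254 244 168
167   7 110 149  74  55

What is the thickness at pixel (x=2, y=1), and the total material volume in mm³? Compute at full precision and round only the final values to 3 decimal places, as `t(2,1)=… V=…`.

t(2,1)=2.118 V=94.380

span = t_max - t_min = 2.7 - 0.72 = 1.980
L(2,1) = 180, L_eff = 1 - 180/255 = 0.294118 (inverted)
t(2,1) = 2.7 - 1.980·0.294118 = 2.118
Σt over all 11·6 pixels = 258984/2125 ≈ 121.8748235
V = pitch²·Σt = 0.88²·258984/2125 = 94.380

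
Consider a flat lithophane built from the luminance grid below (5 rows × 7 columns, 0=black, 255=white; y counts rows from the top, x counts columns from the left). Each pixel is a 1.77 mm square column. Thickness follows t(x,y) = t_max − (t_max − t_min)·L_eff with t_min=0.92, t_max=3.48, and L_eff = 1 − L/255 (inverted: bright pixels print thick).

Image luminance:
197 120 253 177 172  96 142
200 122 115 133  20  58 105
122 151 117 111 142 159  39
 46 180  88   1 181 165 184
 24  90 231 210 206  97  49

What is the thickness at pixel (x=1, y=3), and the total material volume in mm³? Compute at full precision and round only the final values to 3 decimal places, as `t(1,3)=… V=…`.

span = t_max - t_min = 3.48 - 0.92 = 2.560
L(1,3) = 180, L_eff = 1 - 180/255 = 0.294118 (inverted)
t(1,3) = 3.48 - 2.560·0.294118 = 2.727
Σt over all 5·7 pixels = 164489/2125 ≈ 77.4065882
V = pitch²·Σt = 1.77²·164489/2125 = 242.507

t(1,3)=2.727 V=242.507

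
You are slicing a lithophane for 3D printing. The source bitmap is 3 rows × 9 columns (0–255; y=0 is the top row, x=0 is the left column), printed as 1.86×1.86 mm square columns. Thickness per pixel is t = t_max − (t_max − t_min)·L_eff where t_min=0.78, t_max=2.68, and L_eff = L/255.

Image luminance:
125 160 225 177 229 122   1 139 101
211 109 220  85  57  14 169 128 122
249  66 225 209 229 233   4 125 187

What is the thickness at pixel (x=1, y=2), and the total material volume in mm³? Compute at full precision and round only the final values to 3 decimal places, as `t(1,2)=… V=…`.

span = t_max - t_min = 2.68 - 0.78 = 1.900
L(1,2) = 66, L_eff = 66/255 = 0.258824
t(1,2) = 2.68 - 1.900·0.258824 = 2.188
Σt over all 3·9 pixels = 36673/850 ≈ 43.1447059
V = pitch²·Σt = 1.86²·36673/850 = 149.263

t(1,2)=2.188 V=149.263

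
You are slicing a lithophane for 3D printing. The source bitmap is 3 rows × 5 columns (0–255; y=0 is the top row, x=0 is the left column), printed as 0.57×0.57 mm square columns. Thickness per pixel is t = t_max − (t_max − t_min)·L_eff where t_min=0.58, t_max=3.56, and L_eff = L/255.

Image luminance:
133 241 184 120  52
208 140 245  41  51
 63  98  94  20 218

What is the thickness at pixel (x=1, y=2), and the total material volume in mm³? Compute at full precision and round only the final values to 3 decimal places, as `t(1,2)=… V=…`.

t(1,2)=2.415 V=10.105

span = t_max - t_min = 3.56 - 0.58 = 2.980
L(1,2) = 98, L_eff = 98/255 = 0.384314
t(1,2) = 3.56 - 2.980·0.384314 = 2.415
Σt over all 3·5 pixels = 66093/2125 ≈ 31.1025882
V = pitch²·Σt = 0.57²·66093/2125 = 10.105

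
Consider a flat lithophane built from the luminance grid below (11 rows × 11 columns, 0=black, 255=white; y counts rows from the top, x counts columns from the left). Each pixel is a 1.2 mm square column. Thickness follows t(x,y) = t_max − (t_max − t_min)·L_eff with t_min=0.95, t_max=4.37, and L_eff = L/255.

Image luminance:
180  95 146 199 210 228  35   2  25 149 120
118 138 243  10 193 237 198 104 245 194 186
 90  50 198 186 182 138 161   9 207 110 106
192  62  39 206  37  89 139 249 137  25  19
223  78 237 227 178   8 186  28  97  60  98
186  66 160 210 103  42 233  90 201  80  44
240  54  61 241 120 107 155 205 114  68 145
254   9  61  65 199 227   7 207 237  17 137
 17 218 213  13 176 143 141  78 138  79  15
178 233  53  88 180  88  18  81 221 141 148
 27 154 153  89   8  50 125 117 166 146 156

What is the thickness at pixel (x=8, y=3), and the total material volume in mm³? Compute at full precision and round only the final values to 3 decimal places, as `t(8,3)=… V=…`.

span = t_max - t_min = 4.37 - 0.95 = 3.420
L(8,3) = 137, L_eff = 137/255 = 0.537255
t(8,3) = 4.37 - 3.420·0.537255 = 2.533
Σt over all 11·11 pixels = 2727317/8500 ≈ 320.8608235
V = pitch²·Σt = 1.2²·2727317/8500 = 462.040

t(8,3)=2.533 V=462.040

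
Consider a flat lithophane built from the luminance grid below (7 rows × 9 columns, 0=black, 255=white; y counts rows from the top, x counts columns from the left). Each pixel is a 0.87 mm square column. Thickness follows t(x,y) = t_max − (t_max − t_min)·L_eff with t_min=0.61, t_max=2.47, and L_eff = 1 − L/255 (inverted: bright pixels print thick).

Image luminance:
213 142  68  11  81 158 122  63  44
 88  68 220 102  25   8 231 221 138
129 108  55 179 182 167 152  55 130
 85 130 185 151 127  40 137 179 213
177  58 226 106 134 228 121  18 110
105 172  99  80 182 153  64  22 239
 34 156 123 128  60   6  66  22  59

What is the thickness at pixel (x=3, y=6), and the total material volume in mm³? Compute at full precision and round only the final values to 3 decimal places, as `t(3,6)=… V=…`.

span = t_max - t_min = 2.47 - 0.61 = 1.860
L(3,6) = 128, L_eff = 1 - 128/255 = 0.498039 (inverted)
t(3,6) = 2.47 - 1.860·0.498039 = 1.544
Σt over all 7·9 pixels = 156533/1700 ≈ 92.0782353
V = pitch²·Σt = 0.87²·156533/1700 = 69.694

t(3,6)=1.544 V=69.694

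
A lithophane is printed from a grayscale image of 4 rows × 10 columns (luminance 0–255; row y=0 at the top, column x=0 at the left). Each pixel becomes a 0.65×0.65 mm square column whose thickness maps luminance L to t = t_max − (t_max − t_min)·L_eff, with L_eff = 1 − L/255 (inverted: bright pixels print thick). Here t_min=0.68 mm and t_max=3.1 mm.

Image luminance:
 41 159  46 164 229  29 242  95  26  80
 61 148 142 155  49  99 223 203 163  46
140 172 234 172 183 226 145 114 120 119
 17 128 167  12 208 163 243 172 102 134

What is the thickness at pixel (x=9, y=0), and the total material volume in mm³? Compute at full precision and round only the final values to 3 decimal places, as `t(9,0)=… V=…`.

span = t_max - t_min = 3.1 - 0.68 = 2.420
L(9,0) = 80, L_eff = 1 - 80/255 = 0.686275 (inverted)
t(9,0) = 3.1 - 2.420·0.686275 = 1.439
Σt over all 4·10 pixels = 996691/12750 ≈ 78.1718431
V = pitch²·Σt = 0.65²·996691/12750 = 33.028

t(9,0)=1.439 V=33.028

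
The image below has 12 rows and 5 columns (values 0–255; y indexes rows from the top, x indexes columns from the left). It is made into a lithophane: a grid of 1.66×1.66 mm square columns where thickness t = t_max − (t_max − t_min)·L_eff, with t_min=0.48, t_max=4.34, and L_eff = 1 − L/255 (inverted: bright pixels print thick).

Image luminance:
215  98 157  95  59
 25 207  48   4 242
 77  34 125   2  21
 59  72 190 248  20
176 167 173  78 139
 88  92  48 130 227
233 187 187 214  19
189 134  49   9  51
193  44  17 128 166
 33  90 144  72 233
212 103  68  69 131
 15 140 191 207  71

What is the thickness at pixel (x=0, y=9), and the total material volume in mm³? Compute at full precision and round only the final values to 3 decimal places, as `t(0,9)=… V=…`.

span = t_max - t_min = 4.34 - 0.48 = 3.860
L(0,9) = 33, L_eff = 1 - 33/255 = 0.870588 (inverted)
t(0,9) = 4.34 - 3.860·0.870588 = 0.980
Σt over all 12·5 pixels = 113453/850 ≈ 133.4741176
V = pitch²·Σt = 1.66²·113453/850 = 367.801

t(0,9)=0.980 V=367.801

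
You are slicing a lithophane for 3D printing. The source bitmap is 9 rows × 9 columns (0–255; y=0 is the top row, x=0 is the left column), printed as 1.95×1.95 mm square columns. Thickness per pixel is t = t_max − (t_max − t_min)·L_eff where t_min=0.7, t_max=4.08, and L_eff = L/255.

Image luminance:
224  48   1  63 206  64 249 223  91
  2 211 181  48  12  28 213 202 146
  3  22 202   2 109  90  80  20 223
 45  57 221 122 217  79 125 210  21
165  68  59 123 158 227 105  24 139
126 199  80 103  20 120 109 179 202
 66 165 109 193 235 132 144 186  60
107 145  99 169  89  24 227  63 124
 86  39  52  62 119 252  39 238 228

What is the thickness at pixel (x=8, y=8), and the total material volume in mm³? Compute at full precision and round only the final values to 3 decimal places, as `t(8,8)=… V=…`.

span = t_max - t_min = 4.08 - 0.7 = 3.380
L(8,8) = 228, L_eff = 228/255 = 0.894118
t(8,8) = 4.08 - 3.380·0.894118 = 1.058
Σt over all 9·9 pixels = 1285639/6375 ≈ 201.6688627
V = pitch²·Σt = 1.95²·1285639/6375 = 766.846

t(8,8)=1.058 V=766.846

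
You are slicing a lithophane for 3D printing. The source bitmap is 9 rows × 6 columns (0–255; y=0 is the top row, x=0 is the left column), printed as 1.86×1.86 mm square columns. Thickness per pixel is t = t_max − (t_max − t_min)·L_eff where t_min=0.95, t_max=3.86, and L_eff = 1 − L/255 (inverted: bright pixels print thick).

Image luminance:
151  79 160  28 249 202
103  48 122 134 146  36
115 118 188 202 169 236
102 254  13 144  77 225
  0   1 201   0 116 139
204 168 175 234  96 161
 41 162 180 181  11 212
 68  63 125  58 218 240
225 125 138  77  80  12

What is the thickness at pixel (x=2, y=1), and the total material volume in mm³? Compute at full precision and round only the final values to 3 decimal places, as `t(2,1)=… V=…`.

span = t_max - t_min = 3.86 - 0.95 = 2.910
L(2,1) = 122, L_eff = 1 - 122/255 = 0.521569 (inverted)
t(2,1) = 3.86 - 2.910·0.521569 = 2.342
Σt over all 9·6 pixels = 558107/4250 ≈ 131.3192941
V = pitch²·Σt = 1.86²·558107/4250 = 454.312

t(2,1)=2.342 V=454.312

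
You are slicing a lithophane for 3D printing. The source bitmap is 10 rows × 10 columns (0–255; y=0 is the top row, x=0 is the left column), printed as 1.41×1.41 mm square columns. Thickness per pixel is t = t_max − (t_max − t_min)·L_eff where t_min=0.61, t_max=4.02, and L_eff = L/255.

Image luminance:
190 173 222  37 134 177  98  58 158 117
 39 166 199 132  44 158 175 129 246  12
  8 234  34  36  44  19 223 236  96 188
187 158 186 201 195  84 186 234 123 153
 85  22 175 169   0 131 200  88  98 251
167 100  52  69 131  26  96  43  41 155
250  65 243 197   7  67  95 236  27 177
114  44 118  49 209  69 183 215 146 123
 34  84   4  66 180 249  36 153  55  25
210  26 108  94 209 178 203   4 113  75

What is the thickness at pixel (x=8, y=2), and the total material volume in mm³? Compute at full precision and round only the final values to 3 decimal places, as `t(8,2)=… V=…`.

span = t_max - t_min = 4.02 - 0.61 = 3.410
L(8,2) = 96, L_eff = 96/255 = 0.376471
t(8,2) = 4.02 - 3.410·0.376471 = 2.736
Σt over all 10·10 pixels = 1511788/6375 ≈ 237.1432157
V = pitch²·Σt = 1.41²·1511788/6375 = 471.464

t(8,2)=2.736 V=471.464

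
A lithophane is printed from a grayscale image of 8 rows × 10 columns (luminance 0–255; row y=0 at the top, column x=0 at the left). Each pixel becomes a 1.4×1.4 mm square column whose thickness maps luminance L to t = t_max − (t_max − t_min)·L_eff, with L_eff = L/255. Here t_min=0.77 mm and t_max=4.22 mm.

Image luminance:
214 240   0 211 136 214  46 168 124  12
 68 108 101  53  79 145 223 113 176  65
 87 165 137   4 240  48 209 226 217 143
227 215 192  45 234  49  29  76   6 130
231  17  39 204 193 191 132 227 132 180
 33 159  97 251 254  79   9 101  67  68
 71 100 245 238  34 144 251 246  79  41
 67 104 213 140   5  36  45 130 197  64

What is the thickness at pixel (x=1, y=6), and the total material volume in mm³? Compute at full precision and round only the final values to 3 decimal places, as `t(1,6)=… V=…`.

span = t_max - t_min = 4.22 - 0.77 = 3.450
L(1,6) = 100, L_eff = 100/255 = 0.392157
t(1,6) = 4.22 - 3.450·0.392157 = 2.867
Σt over all 8·10 pixels = 337273/1700 ≈ 198.3958824
V = pitch²·Σt = 1.4²·337273/1700 = 388.856

t(1,6)=2.867 V=388.856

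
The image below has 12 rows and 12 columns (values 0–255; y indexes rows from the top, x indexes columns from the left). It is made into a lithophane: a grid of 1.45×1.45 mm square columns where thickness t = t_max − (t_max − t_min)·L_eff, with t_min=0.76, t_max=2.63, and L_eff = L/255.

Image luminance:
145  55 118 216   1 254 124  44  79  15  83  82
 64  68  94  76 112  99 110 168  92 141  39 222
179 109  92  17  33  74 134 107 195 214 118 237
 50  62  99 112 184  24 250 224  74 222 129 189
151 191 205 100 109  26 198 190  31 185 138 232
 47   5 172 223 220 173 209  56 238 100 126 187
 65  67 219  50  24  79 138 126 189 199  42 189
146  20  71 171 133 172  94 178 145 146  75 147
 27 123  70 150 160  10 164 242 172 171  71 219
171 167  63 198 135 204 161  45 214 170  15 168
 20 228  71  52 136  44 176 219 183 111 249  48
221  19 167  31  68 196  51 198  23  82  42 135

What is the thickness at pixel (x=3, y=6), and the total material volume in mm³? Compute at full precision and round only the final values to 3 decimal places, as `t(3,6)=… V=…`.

t(3,6)=2.263 V=517.403

span = t_max - t_min = 2.63 - 0.76 = 1.870
L(3,6) = 50, L_eff = 50/255 = 0.196078
t(3,6) = 2.63 - 1.870·0.196078 = 2.263
Σt over all 12·12 pixels = 184567/750 ≈ 246.0893333
V = pitch²·Σt = 1.45²·184567/750 = 517.403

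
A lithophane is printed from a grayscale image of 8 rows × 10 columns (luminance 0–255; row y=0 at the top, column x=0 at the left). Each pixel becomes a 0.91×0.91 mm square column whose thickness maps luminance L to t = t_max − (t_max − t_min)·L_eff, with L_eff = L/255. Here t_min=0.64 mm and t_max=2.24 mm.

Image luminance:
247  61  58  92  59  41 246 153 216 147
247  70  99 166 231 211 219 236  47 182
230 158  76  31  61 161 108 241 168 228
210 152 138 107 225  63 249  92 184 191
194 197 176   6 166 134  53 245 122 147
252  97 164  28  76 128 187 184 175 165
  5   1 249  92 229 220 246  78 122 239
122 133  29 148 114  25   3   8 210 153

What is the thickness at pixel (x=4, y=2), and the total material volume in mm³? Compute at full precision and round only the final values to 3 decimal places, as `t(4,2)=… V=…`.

span = t_max - t_min = 2.24 - 0.64 = 1.600
L(4,2) = 61, L_eff = 61/255 = 0.239216
t(4,2) = 2.24 - 1.600·0.239216 = 1.857
Σt over all 8·10 pixels = 137096/1275 ≈ 107.5262745
V = pitch²·Σt = 0.91²·137096/1275 = 89.043

t(4,2)=1.857 V=89.043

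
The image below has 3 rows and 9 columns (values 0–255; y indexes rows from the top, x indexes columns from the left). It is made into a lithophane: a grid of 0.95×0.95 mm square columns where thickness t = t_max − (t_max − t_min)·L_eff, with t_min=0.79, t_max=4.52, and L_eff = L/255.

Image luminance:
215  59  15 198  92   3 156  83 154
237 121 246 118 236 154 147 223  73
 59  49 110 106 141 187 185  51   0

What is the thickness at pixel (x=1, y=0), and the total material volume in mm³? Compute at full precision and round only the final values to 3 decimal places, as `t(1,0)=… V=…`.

t(1,0)=3.657 V=65.019

span = t_max - t_min = 4.52 - 0.79 = 3.730
L(1,0) = 59, L_eff = 59/255 = 0.231373
t(1,0) = 4.52 - 3.730·0.231373 = 3.657
Σt over all 3·9 pixels = 918553/12750 ≈ 72.0433725
V = pitch²·Σt = 0.95²·918553/12750 = 65.019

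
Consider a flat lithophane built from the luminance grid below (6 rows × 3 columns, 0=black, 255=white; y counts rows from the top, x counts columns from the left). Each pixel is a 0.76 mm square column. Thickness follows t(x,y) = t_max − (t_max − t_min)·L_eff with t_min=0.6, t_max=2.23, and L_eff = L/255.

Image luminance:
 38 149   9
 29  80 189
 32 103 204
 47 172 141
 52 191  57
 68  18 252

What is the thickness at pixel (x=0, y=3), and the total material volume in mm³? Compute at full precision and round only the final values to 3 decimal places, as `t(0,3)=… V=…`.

span = t_max - t_min = 2.23 - 0.6 = 1.630
L(0,3) = 47, L_eff = 47/255 = 0.184314
t(0,3) = 2.23 - 1.630·0.184314 = 1.930
Σt over all 6·3 pixels = 725117/25500 ≈ 28.4359608
V = pitch²·Σt = 0.76²·725117/25500 = 16.425

t(0,3)=1.930 V=16.425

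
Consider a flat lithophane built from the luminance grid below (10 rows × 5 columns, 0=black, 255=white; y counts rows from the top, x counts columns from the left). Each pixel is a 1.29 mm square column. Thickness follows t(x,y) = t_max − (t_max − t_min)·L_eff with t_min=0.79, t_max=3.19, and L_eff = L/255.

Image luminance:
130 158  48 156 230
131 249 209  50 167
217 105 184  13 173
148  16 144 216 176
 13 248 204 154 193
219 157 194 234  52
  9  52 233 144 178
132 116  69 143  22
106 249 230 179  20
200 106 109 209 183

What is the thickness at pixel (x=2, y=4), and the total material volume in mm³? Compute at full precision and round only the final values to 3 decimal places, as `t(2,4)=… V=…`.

t(2,4)=1.270 V=151.451

span = t_max - t_min = 3.19 - 0.79 = 2.400
L(2,4) = 204, L_eff = 204/255 = 0.800000
t(2,4) = 3.19 - 2.400·0.800000 = 1.270
Σt over all 10·5 pixels = 77359/850 ≈ 91.0105882
V = pitch²·Σt = 1.29²·77359/850 = 151.451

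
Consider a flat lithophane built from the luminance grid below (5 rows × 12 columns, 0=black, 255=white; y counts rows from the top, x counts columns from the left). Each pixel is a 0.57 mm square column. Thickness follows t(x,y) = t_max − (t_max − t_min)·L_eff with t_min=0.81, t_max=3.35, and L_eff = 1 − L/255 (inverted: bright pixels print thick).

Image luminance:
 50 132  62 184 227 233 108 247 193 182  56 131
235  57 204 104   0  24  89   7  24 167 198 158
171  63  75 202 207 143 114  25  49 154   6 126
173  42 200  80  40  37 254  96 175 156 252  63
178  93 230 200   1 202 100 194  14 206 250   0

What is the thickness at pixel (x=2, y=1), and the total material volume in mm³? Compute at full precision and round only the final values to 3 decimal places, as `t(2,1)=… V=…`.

span = t_max - t_min = 3.35 - 0.81 = 2.540
L(2,1) = 204, L_eff = 1 - 204/255 = 0.200000 (inverted)
t(2,1) = 3.35 - 2.540·0.200000 = 2.842
Σt over all 5·12 pixels = 1590311/12750 ≈ 124.7302745
V = pitch²·Σt = 0.57²·1590311/12750 = 40.525

t(2,1)=2.842 V=40.525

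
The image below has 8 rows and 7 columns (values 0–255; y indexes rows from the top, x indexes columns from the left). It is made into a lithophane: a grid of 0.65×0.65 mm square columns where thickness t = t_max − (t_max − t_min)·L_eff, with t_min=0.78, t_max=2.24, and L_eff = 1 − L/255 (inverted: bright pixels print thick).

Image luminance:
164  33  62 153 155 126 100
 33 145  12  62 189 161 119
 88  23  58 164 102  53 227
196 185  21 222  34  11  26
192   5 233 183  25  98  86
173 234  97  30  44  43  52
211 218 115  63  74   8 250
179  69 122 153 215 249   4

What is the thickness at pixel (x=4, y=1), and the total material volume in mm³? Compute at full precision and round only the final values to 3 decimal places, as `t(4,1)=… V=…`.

span = t_max - t_min = 2.24 - 0.78 = 1.460
L(4,1) = 189, L_eff = 1 - 189/255 = 0.258824 (inverted)
t(4,1) = 2.24 - 1.460·0.258824 = 1.862
Σt over all 8·7 pixels = 1020397/12750 ≈ 80.0311373
V = pitch²·Σt = 0.65²·1020397/12750 = 33.813

t(4,1)=1.862 V=33.813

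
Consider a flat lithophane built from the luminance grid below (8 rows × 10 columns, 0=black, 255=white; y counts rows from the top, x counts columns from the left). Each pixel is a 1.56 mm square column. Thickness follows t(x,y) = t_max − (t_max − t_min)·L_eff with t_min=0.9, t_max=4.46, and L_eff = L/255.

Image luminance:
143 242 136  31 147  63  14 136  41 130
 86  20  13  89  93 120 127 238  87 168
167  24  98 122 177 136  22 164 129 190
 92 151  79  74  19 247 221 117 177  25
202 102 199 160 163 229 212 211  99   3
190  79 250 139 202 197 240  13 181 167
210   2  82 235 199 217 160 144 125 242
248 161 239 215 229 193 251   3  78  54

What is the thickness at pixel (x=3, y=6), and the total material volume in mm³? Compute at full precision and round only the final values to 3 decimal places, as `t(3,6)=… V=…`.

t(3,6)=1.179 V=491.866

span = t_max - t_min = 4.46 - 0.9 = 3.560
L(3,6) = 235, L_eff = 235/255 = 0.921569
t(3,6) = 4.46 - 3.560·0.921569 = 1.179
Σt over all 8·10 pixels = 257696/1275 ≈ 202.1145098
V = pitch²·Σt = 1.56²·257696/1275 = 491.866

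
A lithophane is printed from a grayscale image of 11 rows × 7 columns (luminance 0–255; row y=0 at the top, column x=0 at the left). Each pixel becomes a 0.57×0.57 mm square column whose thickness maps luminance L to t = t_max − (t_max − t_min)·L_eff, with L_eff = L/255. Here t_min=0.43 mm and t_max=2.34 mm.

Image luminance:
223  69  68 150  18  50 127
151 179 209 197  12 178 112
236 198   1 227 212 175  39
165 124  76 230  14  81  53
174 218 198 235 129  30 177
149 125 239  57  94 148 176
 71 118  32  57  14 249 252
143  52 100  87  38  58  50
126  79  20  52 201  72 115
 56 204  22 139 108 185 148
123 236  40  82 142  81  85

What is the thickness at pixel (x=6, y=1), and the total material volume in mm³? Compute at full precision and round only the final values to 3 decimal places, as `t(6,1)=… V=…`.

t(6,1)=1.501 V=35.762

span = t_max - t_min = 2.34 - 0.43 = 1.910
L(6,1) = 112, L_eff = 112/255 = 0.439216
t(6,1) = 2.34 - 1.910·0.439216 = 1.501
Σt over all 11·7 pixels = 93561/850 ≈ 110.0717647
V = pitch²·Σt = 0.57²·93561/850 = 35.762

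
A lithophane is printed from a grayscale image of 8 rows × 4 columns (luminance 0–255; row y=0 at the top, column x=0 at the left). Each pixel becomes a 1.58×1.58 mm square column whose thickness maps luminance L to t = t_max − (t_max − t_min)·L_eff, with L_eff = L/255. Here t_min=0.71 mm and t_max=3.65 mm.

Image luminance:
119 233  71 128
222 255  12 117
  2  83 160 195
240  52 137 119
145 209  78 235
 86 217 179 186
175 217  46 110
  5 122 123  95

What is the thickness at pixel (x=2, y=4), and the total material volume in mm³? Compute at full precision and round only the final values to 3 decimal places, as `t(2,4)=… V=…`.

span = t_max - t_min = 3.65 - 0.71 = 2.940
L(2,4) = 78, L_eff = 78/255 = 0.305882
t(2,4) = 3.65 - 2.940·0.305882 = 2.751
Σt over all 8·4 pixels = 282123/4250 ≈ 66.3818824
V = pitch²·Σt = 1.58²·282123/4250 = 165.716

t(2,4)=2.751 V=165.716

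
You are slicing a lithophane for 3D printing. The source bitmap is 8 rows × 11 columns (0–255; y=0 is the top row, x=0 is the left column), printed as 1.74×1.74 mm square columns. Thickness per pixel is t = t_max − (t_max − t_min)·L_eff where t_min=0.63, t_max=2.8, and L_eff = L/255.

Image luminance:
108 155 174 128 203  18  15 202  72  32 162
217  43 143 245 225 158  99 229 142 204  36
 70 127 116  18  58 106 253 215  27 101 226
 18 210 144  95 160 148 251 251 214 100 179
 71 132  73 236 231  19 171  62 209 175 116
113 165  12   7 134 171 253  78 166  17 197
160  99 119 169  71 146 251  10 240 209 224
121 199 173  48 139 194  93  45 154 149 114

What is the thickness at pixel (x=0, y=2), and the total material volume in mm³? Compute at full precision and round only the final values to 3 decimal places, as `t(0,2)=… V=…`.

t(0,2)=2.204 V=436.005

span = t_max - t_min = 2.8 - 0.63 = 2.170
L(0,2) = 70, L_eff = 70/255 = 0.274510
t(0,2) = 2.8 - 2.170·0.274510 = 2.204
Σt over all 8·11 pixels = 918064/6375 ≈ 144.0100392
V = pitch²·Σt = 1.74²·918064/6375 = 436.005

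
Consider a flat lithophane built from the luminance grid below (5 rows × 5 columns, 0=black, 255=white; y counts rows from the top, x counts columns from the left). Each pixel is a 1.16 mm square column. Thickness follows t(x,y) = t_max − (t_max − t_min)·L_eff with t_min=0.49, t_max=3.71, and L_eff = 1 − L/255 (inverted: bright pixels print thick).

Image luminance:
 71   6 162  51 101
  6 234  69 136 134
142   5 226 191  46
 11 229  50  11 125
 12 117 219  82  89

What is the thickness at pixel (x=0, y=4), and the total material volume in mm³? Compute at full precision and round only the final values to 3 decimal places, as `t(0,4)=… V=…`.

span = t_max - t_min = 3.71 - 0.49 = 3.220
L(0,4) = 12, L_eff = 1 - 12/255 = 0.952941 (inverted)
t(0,4) = 3.71 - 3.220·0.952941 = 0.642
Σt over all 5·5 pixels = 45017/1020 ≈ 44.1343137
V = pitch²·Σt = 1.16²·45017/1020 = 59.387

t(0,4)=0.642 V=59.387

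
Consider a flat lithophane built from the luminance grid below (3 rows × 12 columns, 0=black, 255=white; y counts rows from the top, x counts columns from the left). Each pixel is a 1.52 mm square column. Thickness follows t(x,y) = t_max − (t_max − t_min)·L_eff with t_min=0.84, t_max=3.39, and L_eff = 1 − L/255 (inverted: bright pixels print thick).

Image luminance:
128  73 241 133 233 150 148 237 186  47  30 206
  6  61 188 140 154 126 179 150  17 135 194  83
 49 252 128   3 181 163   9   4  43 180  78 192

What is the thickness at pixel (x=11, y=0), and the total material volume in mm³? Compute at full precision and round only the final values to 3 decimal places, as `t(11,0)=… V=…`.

t(11,0)=2.900 V=174.458

span = t_max - t_min = 3.39 - 0.84 = 2.550
L(11,0) = 206, L_eff = 1 - 206/255 = 0.192157 (inverted)
t(11,0) = 3.39 - 2.550·0.192157 = 2.900
Σt over all 3·12 pixels = 75.51
V = pitch²·Σt = 1.52²·75.51 = 174.458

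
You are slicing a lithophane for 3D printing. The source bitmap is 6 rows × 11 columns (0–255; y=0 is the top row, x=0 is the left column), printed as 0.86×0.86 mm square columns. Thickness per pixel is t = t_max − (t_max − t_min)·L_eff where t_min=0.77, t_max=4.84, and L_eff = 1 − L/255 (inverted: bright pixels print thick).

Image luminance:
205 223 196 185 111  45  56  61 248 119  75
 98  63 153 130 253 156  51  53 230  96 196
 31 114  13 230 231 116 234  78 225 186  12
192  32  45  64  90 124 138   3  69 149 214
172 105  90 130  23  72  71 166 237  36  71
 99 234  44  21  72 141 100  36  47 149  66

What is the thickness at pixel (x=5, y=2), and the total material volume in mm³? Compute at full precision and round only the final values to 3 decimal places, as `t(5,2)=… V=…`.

t(5,2)=2.621 V=129.367

span = t_max - t_min = 4.84 - 0.77 = 4.070
L(5,2) = 116, L_eff = 1 - 116/255 = 0.545098 (inverted)
t(5,2) = 4.84 - 4.070·0.545098 = 2.621
Σt over all 6·11 pixels = 892067/5100 ≈ 174.9150980
V = pitch²·Σt = 0.86²·892067/5100 = 129.367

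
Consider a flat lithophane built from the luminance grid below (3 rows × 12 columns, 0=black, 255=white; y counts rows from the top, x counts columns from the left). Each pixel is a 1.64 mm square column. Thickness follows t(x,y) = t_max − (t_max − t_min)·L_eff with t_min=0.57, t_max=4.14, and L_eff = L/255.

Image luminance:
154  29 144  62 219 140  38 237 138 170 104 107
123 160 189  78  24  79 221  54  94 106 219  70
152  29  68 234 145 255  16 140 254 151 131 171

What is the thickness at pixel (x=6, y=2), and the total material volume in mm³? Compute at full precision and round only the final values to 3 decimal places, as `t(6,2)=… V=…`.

span = t_max - t_min = 4.14 - 0.57 = 3.570
L(6,2) = 16, L_eff = 16/255 = 0.062745
t(6,2) = 4.14 - 3.570·0.062745 = 3.916
Σt over all 3·12 pixels = 83.17
V = pitch²·Σt = 1.64²·83.17 = 223.694

t(6,2)=3.916 V=223.694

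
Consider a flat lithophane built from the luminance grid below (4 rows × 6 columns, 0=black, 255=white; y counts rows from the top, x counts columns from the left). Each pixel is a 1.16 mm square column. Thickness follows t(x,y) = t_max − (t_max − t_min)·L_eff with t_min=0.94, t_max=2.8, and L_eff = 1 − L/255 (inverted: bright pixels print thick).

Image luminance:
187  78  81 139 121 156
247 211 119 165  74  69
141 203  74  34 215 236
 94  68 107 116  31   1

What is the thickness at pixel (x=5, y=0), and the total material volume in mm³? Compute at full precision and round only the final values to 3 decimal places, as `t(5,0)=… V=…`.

t(5,0)=2.078 V=59.478

span = t_max - t_min = 2.8 - 0.94 = 1.860
L(5,0) = 156, L_eff = 1 - 156/255 = 0.388235 (inverted)
t(5,0) = 2.8 - 1.860·0.388235 = 2.078
Σt over all 4·6 pixels = 187857/4250 ≈ 44.2016471
V = pitch²·Σt = 1.16²·187857/4250 = 59.478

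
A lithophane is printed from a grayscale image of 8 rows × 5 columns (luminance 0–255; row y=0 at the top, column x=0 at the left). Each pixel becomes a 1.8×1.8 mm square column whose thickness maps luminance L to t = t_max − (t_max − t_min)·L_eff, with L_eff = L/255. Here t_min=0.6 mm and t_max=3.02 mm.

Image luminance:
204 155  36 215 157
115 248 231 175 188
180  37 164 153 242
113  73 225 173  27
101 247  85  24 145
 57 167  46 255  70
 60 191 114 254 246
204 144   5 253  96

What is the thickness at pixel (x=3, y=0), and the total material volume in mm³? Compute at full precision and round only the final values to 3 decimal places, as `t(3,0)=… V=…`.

span = t_max - t_min = 3.02 - 0.6 = 2.420
L(3,0) = 215, L_eff = 215/255 = 0.843137
t(3,0) = 3.02 - 2.420·0.843137 = 0.980
Σt over all 8·5 pixels = 33173/510 ≈ 65.0450980
V = pitch²·Σt = 1.8²·33173/510 = 210.746

t(3,0)=0.980 V=210.746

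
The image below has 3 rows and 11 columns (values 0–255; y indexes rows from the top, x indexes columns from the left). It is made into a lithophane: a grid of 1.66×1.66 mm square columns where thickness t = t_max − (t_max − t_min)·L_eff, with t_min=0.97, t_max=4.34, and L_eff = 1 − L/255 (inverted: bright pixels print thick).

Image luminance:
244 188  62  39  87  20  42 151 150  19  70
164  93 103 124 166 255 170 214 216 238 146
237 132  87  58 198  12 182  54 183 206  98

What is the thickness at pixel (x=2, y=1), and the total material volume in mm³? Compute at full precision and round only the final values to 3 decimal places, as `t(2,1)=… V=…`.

span = t_max - t_min = 4.34 - 0.97 = 3.370
L(2,1) = 103, L_eff = 1 - 103/255 = 0.596078 (inverted)
t(2,1) = 4.34 - 3.370·0.596078 = 2.331
Σt over all 3·11 pixels = 2301751/25500 ≈ 90.2647451
V = pitch²·Σt = 1.66²·2301751/25500 = 248.734

t(2,1)=2.331 V=248.734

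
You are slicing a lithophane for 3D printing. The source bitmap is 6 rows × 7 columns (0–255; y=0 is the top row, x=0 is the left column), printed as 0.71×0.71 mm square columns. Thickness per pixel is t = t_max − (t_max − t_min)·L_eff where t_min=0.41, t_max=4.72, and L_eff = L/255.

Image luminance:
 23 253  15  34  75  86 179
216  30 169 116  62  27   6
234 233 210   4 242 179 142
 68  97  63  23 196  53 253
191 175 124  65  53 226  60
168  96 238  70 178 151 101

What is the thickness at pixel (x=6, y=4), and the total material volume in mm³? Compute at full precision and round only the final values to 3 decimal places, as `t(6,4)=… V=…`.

span = t_max - t_min = 4.72 - 0.41 = 4.310
L(6,4) = 60, L_eff = 60/255 = 0.235294
t(6,4) = 4.72 - 4.310·0.235294 = 3.706
Σt over all 6·7 pixels = 235068/2125 ≈ 110.6202353
V = pitch²·Σt = 0.71²·235068/2125 = 55.764

t(6,4)=3.706 V=55.764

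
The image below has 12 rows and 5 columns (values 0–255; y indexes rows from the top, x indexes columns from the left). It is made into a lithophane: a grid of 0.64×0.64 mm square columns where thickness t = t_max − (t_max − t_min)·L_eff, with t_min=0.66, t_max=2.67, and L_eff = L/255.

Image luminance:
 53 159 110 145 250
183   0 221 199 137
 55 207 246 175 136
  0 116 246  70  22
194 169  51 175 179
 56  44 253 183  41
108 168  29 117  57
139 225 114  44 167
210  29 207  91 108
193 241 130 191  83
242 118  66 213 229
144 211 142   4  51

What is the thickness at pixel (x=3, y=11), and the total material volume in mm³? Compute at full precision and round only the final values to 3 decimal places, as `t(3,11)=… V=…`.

t(3,11)=2.638 V=39.318

span = t_max - t_min = 2.67 - 0.66 = 2.010
L(3,11) = 4, L_eff = 4/255 = 0.015686
t(3,11) = 2.67 - 2.010·0.015686 = 2.638
Σt over all 12·5 pixels = 407959/4250 ≈ 95.9903529
V = pitch²·Σt = 0.64²·407959/4250 = 39.318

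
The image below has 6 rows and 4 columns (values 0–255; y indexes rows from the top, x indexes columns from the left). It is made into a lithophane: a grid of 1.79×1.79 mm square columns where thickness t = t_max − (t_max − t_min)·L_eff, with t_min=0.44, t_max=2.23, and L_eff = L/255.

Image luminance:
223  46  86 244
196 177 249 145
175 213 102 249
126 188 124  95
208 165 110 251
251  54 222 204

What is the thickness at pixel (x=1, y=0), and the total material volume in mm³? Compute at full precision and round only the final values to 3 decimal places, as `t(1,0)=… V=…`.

t(1,0)=1.907 V=79.201

span = t_max - t_min = 2.23 - 0.44 = 1.790
L(1,0) = 46, L_eff = 46/255 = 0.180392
t(1,0) = 2.23 - 1.790·0.180392 = 1.907
Σt over all 6·4 pixels = 630323/25500 ≈ 24.7185490
V = pitch²·Σt = 1.79²·630323/25500 = 79.201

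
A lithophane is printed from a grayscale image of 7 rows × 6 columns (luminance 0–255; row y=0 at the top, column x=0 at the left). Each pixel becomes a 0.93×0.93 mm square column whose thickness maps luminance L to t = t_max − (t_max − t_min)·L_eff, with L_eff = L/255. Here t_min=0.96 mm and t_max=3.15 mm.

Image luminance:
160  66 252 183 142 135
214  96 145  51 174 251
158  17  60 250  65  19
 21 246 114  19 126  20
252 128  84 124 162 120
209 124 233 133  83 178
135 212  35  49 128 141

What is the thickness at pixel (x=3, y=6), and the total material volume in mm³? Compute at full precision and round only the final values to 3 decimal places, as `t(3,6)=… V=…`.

t(3,6)=2.729 V=73.468

span = t_max - t_min = 3.15 - 0.96 = 2.190
L(3,6) = 49, L_eff = 49/255 = 0.192157
t(3,6) = 3.15 - 2.190·0.192157 = 2.729
Σt over all 7·6 pixels = 180507/2125 ≈ 84.9444706
V = pitch²·Σt = 0.93²·180507/2125 = 73.468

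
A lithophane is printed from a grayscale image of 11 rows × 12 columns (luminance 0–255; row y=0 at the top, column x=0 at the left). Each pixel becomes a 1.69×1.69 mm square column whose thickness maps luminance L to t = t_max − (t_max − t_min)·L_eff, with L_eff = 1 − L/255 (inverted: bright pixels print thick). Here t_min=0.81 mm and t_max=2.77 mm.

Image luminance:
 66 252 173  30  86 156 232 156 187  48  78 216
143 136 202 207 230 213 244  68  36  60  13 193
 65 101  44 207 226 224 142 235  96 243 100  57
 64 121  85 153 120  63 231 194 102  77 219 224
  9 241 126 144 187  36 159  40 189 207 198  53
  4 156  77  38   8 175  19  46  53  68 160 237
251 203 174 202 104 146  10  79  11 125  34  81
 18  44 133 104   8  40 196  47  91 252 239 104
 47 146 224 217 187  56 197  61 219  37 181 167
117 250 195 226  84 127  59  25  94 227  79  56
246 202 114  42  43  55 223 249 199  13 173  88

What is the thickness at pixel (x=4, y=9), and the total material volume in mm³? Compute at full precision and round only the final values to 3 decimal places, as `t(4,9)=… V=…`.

span = t_max - t_min = 2.77 - 0.81 = 1.960
L(4,9) = 84, L_eff = 1 - 84/255 = 0.670588 (inverted)
t(4,9) = 2.77 - 1.960·0.670588 = 1.456
Σt over all 11·12 pixels = 1517996/6375 ≈ 238.1170196
V = pitch²·Σt = 1.69²·1517996/6375 = 680.086

t(4,9)=1.456 V=680.086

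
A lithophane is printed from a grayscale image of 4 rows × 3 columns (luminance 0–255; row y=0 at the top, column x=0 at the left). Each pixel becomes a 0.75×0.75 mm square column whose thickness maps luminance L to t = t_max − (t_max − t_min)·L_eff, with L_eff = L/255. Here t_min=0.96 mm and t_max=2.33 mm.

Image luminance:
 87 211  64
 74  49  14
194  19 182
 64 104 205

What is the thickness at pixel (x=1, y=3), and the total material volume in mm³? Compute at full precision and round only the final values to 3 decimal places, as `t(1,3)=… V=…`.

t(1,3)=1.771 V=11.899

span = t_max - t_min = 2.33 - 0.96 = 1.370
L(1,3) = 104, L_eff = 104/255 = 0.407843
t(1,3) = 2.33 - 1.370·0.407843 = 1.771
Σt over all 4·3 pixels = 539401/25500 ≈ 21.1529804
V = pitch²·Σt = 0.75²·539401/25500 = 11.899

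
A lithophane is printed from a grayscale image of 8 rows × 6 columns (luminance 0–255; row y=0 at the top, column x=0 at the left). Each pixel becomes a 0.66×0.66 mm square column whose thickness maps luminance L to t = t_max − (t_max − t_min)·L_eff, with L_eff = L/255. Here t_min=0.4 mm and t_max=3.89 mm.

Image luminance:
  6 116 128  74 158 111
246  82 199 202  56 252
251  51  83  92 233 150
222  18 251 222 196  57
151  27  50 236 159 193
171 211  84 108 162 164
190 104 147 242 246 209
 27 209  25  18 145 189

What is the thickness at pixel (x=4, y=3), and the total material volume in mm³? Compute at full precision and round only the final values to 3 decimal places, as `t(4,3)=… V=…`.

t(4,3)=1.207 V=40.062

span = t_max - t_min = 3.89 - 0.4 = 3.490
L(4,3) = 196, L_eff = 196/255 = 0.768627
t(4,3) = 3.89 - 3.490·0.768627 = 1.207
Σt over all 8·6 pixels = 2345233/25500 ≈ 91.9699216
V = pitch²·Σt = 0.66²·2345233/25500 = 40.062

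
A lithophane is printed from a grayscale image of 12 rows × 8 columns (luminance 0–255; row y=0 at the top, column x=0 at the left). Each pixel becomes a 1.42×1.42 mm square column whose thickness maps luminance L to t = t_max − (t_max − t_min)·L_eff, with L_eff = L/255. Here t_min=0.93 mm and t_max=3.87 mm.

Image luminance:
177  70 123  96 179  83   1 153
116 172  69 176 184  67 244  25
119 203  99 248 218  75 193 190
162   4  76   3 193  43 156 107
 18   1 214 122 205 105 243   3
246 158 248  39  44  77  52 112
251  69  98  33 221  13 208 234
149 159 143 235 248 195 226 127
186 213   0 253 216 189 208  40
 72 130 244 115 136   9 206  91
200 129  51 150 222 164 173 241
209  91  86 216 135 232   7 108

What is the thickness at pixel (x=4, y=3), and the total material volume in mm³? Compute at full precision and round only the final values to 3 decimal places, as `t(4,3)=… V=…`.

t(4,3)=1.645 V=441.284

span = t_max - t_min = 3.87 - 0.93 = 2.940
L(4,3) = 193, L_eff = 193/255 = 0.756863
t(4,3) = 3.87 - 2.940·0.756863 = 1.645
Σt over all 12·8 pixels = 465051/2125 ≈ 218.8475294
V = pitch²·Σt = 1.42²·465051/2125 = 441.284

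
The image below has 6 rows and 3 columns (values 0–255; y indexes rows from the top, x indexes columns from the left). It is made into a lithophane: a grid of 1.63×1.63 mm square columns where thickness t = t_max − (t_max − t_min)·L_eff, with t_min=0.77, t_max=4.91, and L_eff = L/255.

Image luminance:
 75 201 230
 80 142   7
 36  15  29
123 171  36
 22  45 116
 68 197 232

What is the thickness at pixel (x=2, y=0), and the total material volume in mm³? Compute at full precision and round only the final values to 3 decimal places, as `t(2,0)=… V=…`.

t(2,0)=1.176 V=156.094

span = t_max - t_min = 4.91 - 0.77 = 4.140
L(2,0) = 230, L_eff = 230/255 = 0.901961
t(2,0) = 4.91 - 4.140·0.901961 = 1.176
Σt over all 6·3 pixels = 24969/425 ≈ 58.7505882
V = pitch²·Σt = 1.63²·24969/425 = 156.094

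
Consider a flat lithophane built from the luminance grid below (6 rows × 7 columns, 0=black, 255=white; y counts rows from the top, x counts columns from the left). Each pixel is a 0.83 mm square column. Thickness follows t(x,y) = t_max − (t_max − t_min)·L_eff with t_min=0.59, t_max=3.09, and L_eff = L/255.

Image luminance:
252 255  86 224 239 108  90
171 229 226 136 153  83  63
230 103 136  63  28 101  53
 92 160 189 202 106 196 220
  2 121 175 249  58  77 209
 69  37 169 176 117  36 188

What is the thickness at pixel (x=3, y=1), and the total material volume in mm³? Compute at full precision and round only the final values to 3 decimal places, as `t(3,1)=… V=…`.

t(3,1)=1.757 V=49.713

span = t_max - t_min = 3.09 - 0.59 = 2.500
L(3,1) = 136, L_eff = 136/255 = 0.533333
t(3,1) = 3.09 - 2.500·0.533333 = 1.757
Σt over all 6·7 pixels = 30669/425 ≈ 72.1623529
V = pitch²·Σt = 0.83²·30669/425 = 49.713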